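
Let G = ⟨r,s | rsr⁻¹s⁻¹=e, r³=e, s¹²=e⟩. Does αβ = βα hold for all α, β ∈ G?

Each pair of generators commutes: r·s = rs = s·r. Since the generators pairwise commute, every element of G commutes with every other, so G is abelian.

Answer: Yes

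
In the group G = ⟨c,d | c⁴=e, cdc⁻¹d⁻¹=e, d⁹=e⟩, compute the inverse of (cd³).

The order of (cd³) is 12 (smallest k with (cd³)ᵏ = e), so (cd³)⁻¹ = (cd³)¹¹ = c³d⁶.
Check: (cd³) · (c³d⁶) → (cd³) · c³ = d³;   (d³) · d⁶ = e, giving e as required.

Answer: c³d⁶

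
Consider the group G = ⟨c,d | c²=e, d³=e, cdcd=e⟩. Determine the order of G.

Enumerate words in the generators, reducing via the relations: the distinct elements are
  {c, d, e, cd, d², cd²}.
No further products give new elements, so |G| = 6.

Answer: 6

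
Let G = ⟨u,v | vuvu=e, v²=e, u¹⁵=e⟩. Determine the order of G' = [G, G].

G' = [G, G] is generated by all commutators. The generator-pair commutators are: [u, v] = u².
The subgroup they normally generate is {e, u, u², u³, u⁴, u⁵, u⁶, u⁷, u⁸, u⁹, u¹⁰, u¹¹, u¹², u¹³, u¹⁴}, of order 15.
Check: |G/G'| = 30/15 = 2 is the order of the abelianisation.

Answer: 15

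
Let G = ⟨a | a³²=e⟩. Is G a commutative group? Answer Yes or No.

G has a single generator, so G is cyclic and hence abelian.

Answer: Yes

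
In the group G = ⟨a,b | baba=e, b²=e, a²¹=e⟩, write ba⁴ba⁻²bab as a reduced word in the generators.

Multiply left to right, reducing at each step:
  b · a⁴ = a¹⁷b
  (a¹⁷b) · b = a¹⁷
  (a¹⁷) · a⁻² = a¹⁵
  (a¹⁵) · b = a¹⁵b
  (a¹⁵b) · a = a¹⁴b
  (a¹⁴b) · b = a¹⁴

Answer: a¹⁴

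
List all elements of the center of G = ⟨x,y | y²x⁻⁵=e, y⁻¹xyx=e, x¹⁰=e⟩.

An element z ∈ Z(G) iff z commutes with every generator.
For example x⁵ is central: (x⁵)·x = x⁶ = x·(x⁵); (x⁵)·y = y⁻¹ = y·(x⁵).
Whereas x ∉ Z(G) since x·y = xy ≠ x⁴y⁻¹ = y·x.
Checking each of the 20 elements this way gives Z(G) = {e, x⁵}, of order 2.

Answer: {e, x⁵}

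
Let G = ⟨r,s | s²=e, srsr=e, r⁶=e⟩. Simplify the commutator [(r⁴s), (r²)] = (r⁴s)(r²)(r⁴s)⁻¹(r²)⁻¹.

[(r⁴s), (r²)] = (r⁴s)·(r²)·(r⁴s)⁻¹·(r²)⁻¹.
  (r⁴s) · (r²) = r²s
  (r²s) · (r⁴s) = r⁴
  (r⁴) · (r⁴) = r²

Answer: r²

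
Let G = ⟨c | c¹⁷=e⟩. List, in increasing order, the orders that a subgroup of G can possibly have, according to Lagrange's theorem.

|G| = 17 = 17. By Lagrange's theorem the order of any subgroup divides 17; the divisors of 17 are 1, 17.

Answer: 1, 17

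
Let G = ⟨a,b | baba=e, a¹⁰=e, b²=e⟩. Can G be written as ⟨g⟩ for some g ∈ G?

Every cyclic group is abelian. But a·b = ab while b·a = a⁹b, so a·b ≠ b·a and G is not abelian. Hence G is not cyclic.

Answer: No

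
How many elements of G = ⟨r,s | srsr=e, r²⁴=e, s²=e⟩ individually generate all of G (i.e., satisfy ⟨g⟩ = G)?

⟨g⟩ = G would require ord(g) = |G| = 48, but the maximum element order in G is 24 < 48. So G is not cyclic and no single element generates it: the count is 0.

Answer: 0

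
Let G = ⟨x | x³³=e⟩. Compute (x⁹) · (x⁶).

Compute (x⁹) · (x⁶) by multiplying left to right and reducing via the relations at each step:
  (x⁹) · x⁶ = x¹⁵

Answer: x¹⁵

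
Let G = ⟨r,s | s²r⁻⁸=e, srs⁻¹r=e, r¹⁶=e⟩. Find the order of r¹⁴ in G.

Compute successive powers until reaching e:
  (r¹⁴)¹ = r¹⁴, (r¹⁴)² = r¹², (r¹⁴)³ = r¹⁰, (r¹⁴)⁴ = r⁸, (r¹⁴)⁵ = r⁶, (r¹⁴)⁶ = r⁴, (r¹⁴)⁷ = r², (r¹⁴)⁸ = e.
The smallest positive k with (r¹⁴)ᵏ = e is 8.

Answer: 8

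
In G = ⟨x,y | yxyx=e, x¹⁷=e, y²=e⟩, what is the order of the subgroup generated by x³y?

|⟨x³y⟩| equals the order of x³y. Compute successive powers until reaching e:
  (x³y)¹ = x³y, (x³y)² = e.
The smallest positive k with (x³y)ᵏ = e is 2, so |⟨x³y⟩| = 2.

Answer: 2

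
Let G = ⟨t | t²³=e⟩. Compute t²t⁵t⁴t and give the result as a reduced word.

Multiply left to right, reducing at each step:
  (t²) · t⁵ = t⁷
  (t⁷) · t⁴ = t¹¹
  (t¹¹) · t = t¹²

Answer: t¹²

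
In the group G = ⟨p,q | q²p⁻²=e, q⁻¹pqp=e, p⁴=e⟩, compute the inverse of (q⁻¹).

The order of (q⁻¹) is 4 (smallest k with (q⁻¹)ᵏ = e), so (q⁻¹)⁻¹ = (q⁻¹)³ = q.
Check: (q⁻¹) · q → (q⁻¹) · q = e, giving e as required.

Answer: q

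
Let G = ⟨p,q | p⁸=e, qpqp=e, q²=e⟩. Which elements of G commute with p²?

⟨p²⟩ ⊆ C_G(p²) since powers of p² commute with p²; so |C_G(p²)| ≥ |⟨p²⟩| = 4.
By orbit–stabilizer, |C_G(p²)| = |G| / |conj. class of p²| = 16 / 2 = 8.
The 8 elements commuting with p² are {e, p, p², p³, p⁴, p⁵, p⁶, p⁷}.

Answer: {e, p, p², p³, p⁴, p⁵, p⁶, p⁷}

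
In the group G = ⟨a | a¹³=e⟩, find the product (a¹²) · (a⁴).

Compute (a¹²) · (a⁴) by multiplying left to right and reducing via the relations at each step:
  (a¹²) · a⁴ = a³

Answer: a³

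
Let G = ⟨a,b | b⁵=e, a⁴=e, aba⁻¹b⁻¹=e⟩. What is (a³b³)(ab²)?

Compute (a³b³) · (ab²) by multiplying left to right and reducing via the relations at each step:
  (a³b³) · a = b³
  (b³) · b² = e

Answer: e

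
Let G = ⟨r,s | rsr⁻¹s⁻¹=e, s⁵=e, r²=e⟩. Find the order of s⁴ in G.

Compute successive powers until reaching e:
  (s⁴)¹ = s⁴, (s⁴)² = s³, (s⁴)³ = s², (s⁴)⁴ = s, (s⁴)⁵ = e.
The smallest positive k with (s⁴)ᵏ = e is 5.

Answer: 5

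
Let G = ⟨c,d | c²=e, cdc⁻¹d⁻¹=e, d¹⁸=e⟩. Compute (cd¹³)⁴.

Compute successive powers of (cd¹³), reducing at each step:
  (cd¹³)²: (cd¹³) · c = d¹³;   (d¹³) · d¹³ = d⁸
  (cd¹³)³: (d⁸) · c = cd⁸;   (cd⁸) · d¹³ = cd³
  (cd¹³)⁴: (cd³) · c = d³;   (d³) · d¹³ = d¹⁶

Answer: d¹⁶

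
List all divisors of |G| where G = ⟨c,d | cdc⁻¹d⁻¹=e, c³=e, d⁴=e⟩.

|G| = 12 = 2² · 3. By Lagrange's theorem the order of any subgroup divides 12; the divisors of 12 are 1, 2, 3, 4, 6, 12.

Answer: 1, 2, 3, 4, 6, 12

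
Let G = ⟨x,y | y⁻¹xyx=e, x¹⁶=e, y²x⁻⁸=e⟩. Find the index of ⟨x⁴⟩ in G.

First find ord(x⁴) by computing successive powers:
  (x⁴)¹ = x⁴, (x⁴)² = x⁸, (x⁴)³ = x¹², (x⁴)⁴ = e.
So |⟨x⁴⟩| = ord(x⁴) = 4. With |G| = 32, by Lagrange [G : ⟨x⁴⟩] = 32/4 = 8.

Answer: 8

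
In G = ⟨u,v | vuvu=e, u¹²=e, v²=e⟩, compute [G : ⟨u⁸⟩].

First find ord(u⁸) by computing successive powers:
  (u⁸)¹ = u⁸, (u⁸)² = u⁴, (u⁸)³ = e.
So |⟨u⁸⟩| = ord(u⁸) = 3. With |G| = 24, by Lagrange [G : ⟨u⁸⟩] = 24/3 = 8.

Answer: 8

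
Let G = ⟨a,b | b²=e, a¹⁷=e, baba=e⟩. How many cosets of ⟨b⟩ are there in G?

First find ord(b) by computing successive powers:
  b¹ = b, b² = e.
So |⟨b⟩| = ord(b) = 2. With |G| = 34, by Lagrange [G : ⟨b⟩] = 34/2 = 17.

Answer: 17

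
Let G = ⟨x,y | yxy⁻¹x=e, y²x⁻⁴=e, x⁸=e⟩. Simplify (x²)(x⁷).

Compute (x²) · (x⁷) by multiplying left to right and reducing via the relations at each step:
  (x²) · x⁷ = x

Answer: x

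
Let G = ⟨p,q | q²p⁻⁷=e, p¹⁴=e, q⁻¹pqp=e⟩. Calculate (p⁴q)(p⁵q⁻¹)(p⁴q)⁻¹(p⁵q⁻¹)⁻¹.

[(p⁴q), (p⁵q⁻¹)] = (p⁴q)·(p⁵q⁻¹)·(p⁴q)⁻¹·(p⁵q⁻¹)⁻¹.
  (p⁴q) · (p⁵q⁻¹) = p¹³
  (p¹³) · (p⁴q⁻¹) = p³q⁻¹
  (p³q⁻¹) · (p⁵q) = p¹²

Answer: p¹²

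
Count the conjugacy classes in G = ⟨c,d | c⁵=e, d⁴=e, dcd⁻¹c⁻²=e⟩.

The conjugacy classes (representative and size) are:
  [e] (size 1), [c⁴] (size 4), [c²d] (size 5), [d²] (size 5), [c³d³] (size 5).
Class equation: 1 + 4 + 5 + 5 + 5 = 20 = |G|. So G has 5 conjugacy classes.

Answer: 5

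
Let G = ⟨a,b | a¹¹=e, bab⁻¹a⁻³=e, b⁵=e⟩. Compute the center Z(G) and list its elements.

An element z ∈ Z(G) iff z commutes with every generator.
For example e is central: e·a = a = a·e; e·b = b = b·e.
Whereas a ∉ Z(G) since a·b = ab ≠ a³b = b·a.
Checking each of the 55 elements this way gives Z(G) = {e}, of order 1.

Answer: {e}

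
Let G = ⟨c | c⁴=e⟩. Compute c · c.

Compute c · c by multiplying left to right and reducing via the relations at each step:
  c · c = c²

Answer: c²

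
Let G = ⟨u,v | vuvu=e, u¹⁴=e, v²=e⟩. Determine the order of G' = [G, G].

G' = [G, G] is generated by all commutators. The generator-pair commutators are: [u, v] = u².
The subgroup they normally generate is {e, u², u⁴, u⁶, u⁸, u¹⁰, u¹²}, of order 7.
Check: |G/G'| = 28/7 = 4 is the order of the abelianisation.

Answer: 7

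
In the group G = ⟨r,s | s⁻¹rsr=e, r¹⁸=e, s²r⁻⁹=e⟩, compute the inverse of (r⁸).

The order of (r⁸) is 9 (smallest k with (r⁸)ᵏ = e), so (r⁸)⁻¹ = (r⁸)⁸ = r¹⁰.
Check: (r⁸) · (r¹⁰) → (r⁸) · r¹⁰ = e, giving e as required.

Answer: r¹⁰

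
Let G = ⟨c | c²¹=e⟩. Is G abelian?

G has a single generator, so G is cyclic and hence abelian.

Answer: Yes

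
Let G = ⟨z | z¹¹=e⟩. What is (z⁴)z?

Compute (z⁴) · z by multiplying left to right and reducing via the relations at each step:
  (z⁴) · z = z⁵

Answer: z⁵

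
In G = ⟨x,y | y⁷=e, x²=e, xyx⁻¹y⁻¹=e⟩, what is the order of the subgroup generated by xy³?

|⟨xy³⟩| equals the order of xy³. Compute successive powers until reaching e:
  (xy³)¹ = xy³, (xy³)² = y⁶, (xy³)³ = xy², (xy³)⁴ = y⁵, (xy³)⁵ = xy, (xy³)⁶ = y⁴, (xy³)⁷ = x, (xy³)⁸ = y³, (xy³)⁹ = xy⁶, (xy³)¹⁰ = y², (xy³)¹¹ = xy⁵, (xy³)¹² = y, (xy³)¹³ = xy⁴, (xy³)¹⁴ = e.
The smallest positive k with (xy³)ᵏ = e is 14, so |⟨xy³⟩| = 14.

Answer: 14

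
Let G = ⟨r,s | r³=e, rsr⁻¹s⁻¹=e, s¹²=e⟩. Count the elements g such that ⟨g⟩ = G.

⟨g⟩ = G would require ord(g) = |G| = 36, but the maximum element order in G is 12 < 36. So G is not cyclic and no single element generates it: the count is 0.

Answer: 0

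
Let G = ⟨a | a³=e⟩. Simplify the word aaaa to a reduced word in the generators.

Multiply left to right, reducing at each step:
  a · a = a²
  (a²) · a = e
  e · a = a

Answer: a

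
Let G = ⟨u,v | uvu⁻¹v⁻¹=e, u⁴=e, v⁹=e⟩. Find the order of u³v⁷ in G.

Compute successive powers until reaching e:
  (u³v⁷)¹ = u³v⁷, (u³v⁷)² = u²v⁵, (u³v⁷)³ = uv³, (u³v⁷)⁴ = v, (u³v⁷)⁵ = u³v⁸, (u³v⁷)⁶ = u²v⁶, (u³v⁷)⁷ = uv⁴, (u³v⁷)⁸ = v², (u³v⁷)⁹ = u³, (u³v⁷)¹⁰ = u²v⁷, (u³v⁷)¹¹ = uv⁵, (u³v⁷)¹² = v³, (u³v⁷)¹³ = u³v, (u³v⁷)¹⁴ = u²v⁸, (u³v⁷)¹⁵ = uv⁶, (u³v⁷)¹⁶ = v⁴, (u³v⁷)¹⁷ = u³v², (u³v⁷)¹⁸ = u², (u³v⁷)¹⁹ = uv⁷, (u³v⁷)²⁰ = v⁵, (u³v⁷)²¹ = u³v³, (u³v⁷)²² = u²v, (u³v⁷)²³ = uv⁸, (u³v⁷)²⁴ = v⁶, (u³v⁷)²⁵ = u³v⁴, (u³v⁷)²⁶ = u²v², (u³v⁷)²⁷ = u, (u³v⁷)²⁸ = v⁷, (u³v⁷)²⁹ = u³v⁵, (u³v⁷)³⁰ = u²v³, (u³v⁷)³¹ = uv, (u³v⁷)³² = v⁸, (u³v⁷)³³ = u³v⁶, (u³v⁷)³⁴ = u²v⁴, (u³v⁷)³⁵ = uv², (u³v⁷)³⁶ = e.
The smallest positive k with (u³v⁷)ᵏ = e is 36.

Answer: 36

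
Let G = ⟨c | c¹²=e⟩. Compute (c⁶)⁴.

Compute successive powers of (c⁶), reducing at each step:
  (c⁶)²: (c⁶) · c⁶ = e
  (c⁶)³: e · c⁶ = c⁶
  (c⁶)⁴: (c⁶) · c⁶ = e

Answer: e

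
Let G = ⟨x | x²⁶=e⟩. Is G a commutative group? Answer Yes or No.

G has a single generator, so G is cyclic and hence abelian.

Answer: Yes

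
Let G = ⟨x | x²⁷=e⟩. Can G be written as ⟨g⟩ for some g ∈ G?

|G| = 27. The element x has order 27 (its powers give 27 distinct elements), so ⟨x⟩ = G and G is cyclic.

Answer: Yes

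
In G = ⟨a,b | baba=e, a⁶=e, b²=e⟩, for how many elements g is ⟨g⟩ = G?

⟨g⟩ = G would require ord(g) = |G| = 12, but the maximum element order in G is 6 < 12. So G is not cyclic and no single element generates it: the count is 0.

Answer: 0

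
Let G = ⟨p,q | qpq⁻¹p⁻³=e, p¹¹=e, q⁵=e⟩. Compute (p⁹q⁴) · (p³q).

Compute (p⁹q⁴) · (p³q) by multiplying left to right and reducing via the relations at each step:
  (p⁹q⁴) · p³ = p¹⁰q⁴
  (p¹⁰q⁴) · q = p¹⁰

Answer: p¹⁰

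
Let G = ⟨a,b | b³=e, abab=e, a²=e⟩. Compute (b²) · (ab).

Compute (b²) · (ab) by multiplying left to right and reducing via the relations at each step:
  (b²) · a = ab
  (ab) · b = ab²

Answer: ab²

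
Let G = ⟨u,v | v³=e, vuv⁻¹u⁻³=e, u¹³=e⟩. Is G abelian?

u·v = uv but v·u = u³v, so u·v ≠ v·u and G is not abelian.

Answer: No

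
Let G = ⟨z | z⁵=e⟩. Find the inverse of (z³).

The order of (z³) is 5 (smallest k with (z³)ᵏ = e), so (z³)⁻¹ = (z³)⁴ = z².
Check: (z³) · (z²) → (z³) · z² = e, giving e as required.

Answer: z²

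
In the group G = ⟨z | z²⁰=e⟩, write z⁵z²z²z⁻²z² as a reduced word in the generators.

Multiply left to right, reducing at each step:
  (z⁵) · z² = z⁷
  (z⁷) · z² = z⁹
  (z⁹) · z⁻² = z⁷
  (z⁷) · z² = z⁹

Answer: z⁹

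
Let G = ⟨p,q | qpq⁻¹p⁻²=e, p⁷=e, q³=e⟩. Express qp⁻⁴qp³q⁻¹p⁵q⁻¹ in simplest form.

Multiply left to right, reducing at each step:
  q · p⁻⁴ = p⁶q
  (p⁶q) · q = p⁶q²
  (p⁶q²) · p³ = p⁴q²
  (p⁴q²) · q⁻¹ = p⁴q
  (p⁴q) · p⁵ = q
  q · q⁻¹ = e

Answer: e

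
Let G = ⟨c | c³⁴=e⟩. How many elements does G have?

G is generated by a single element, so G is cyclic. The relator gives c³⁴ = e and no smaller power is forced to be e, so the 34 powers {c, e, c², c³, c⁴, c⁵, c⁶, c⁷, c⁸, c⁹, c²², c²³, c²¹, c²⁰, c²⁴, c²⁵, c²⁶, c²⁷, c²⁸, c²⁹, c³², c³³, c³¹, c³⁰, c¹², c¹³, c¹¹, c¹⁰, c¹⁴, c¹⁵, c¹⁶, c¹⁷, c¹⁸, c¹⁹} are distinct. Hence |G| = 34.

Answer: 34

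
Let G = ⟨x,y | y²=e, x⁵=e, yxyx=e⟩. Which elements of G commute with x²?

⟨x²⟩ ⊆ C_G(x²) since powers of x² commute with x²; so |C_G(x²)| ≥ |⟨x²⟩| = 5.
By orbit–stabilizer, |C_G(x²)| = |G| / |conj. class of x²| = 10 / 2 = 5.
The 5 elements commuting with x² are {e, x, x², x³, x⁴}.

Answer: {e, x, x², x³, x⁴}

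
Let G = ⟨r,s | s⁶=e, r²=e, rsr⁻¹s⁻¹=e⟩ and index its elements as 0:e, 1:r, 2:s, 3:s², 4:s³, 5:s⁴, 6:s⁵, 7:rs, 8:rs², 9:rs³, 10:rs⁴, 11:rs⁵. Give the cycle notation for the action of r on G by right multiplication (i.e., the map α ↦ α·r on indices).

(0 1)(2 7)(3 8)(4 9)(5 10)(6 11)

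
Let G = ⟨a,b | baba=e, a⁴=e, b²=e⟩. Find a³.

Compute successive powers of a, reducing at each step:
  a²: a · a = a²
  a³: (a²) · a = a³

Answer: a³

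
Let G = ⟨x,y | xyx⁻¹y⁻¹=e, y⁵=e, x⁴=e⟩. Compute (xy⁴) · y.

Compute (xy⁴) · y by multiplying left to right and reducing via the relations at each step:
  (xy⁴) · y = x

Answer: x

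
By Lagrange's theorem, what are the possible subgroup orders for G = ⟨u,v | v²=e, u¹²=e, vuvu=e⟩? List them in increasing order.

|G| = 24 = 2³ · 3. By Lagrange's theorem the order of any subgroup divides 24; the divisors of 24 are 1, 2, 3, 4, 6, 8, 12, 24.

Answer: 1, 2, 3, 4, 6, 8, 12, 24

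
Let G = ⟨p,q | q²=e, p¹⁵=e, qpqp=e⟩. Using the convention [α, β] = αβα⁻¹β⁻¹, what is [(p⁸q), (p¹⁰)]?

[(p⁸q), (p¹⁰)] = (p⁸q)·(p¹⁰)·(p⁸q)⁻¹·(p¹⁰)⁻¹.
  (p⁸q) · (p¹⁰) = p¹³q
  (p¹³q) · (p⁸q) = p⁵
  (p⁵) · (p⁵) = p¹⁰

Answer: p¹⁰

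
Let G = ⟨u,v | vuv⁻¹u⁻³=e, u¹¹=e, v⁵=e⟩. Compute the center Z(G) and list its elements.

An element z ∈ Z(G) iff z commutes with every generator.
For example e is central: e·u = u = u·e; e·v = v = v·e.
Whereas u ∉ Z(G) since u·v = uv ≠ u³v = v·u.
Checking each of the 55 elements this way gives Z(G) = {e}, of order 1.

Answer: {e}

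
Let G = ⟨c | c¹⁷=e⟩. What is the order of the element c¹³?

Compute successive powers until reaching e:
  (c¹³)¹ = c¹³, (c¹³)² = c⁹, (c¹³)³ = c⁵, (c¹³)⁴ = c, (c¹³)⁵ = c¹⁴, (c¹³)⁶ = c¹⁰, (c¹³)⁷ = c⁶, (c¹³)⁸ = c², (c¹³)⁹ = c¹⁵, (c¹³)¹⁰ = c¹¹, (c¹³)¹¹ = c⁷, (c¹³)¹² = c³, (c¹³)¹³ = c¹⁶, (c¹³)¹⁴ = c¹², (c¹³)¹⁵ = c⁸, (c¹³)¹⁶ = c⁴, (c¹³)¹⁷ = e.
The smallest positive k with (c¹³)ᵏ = e is 17.

Answer: 17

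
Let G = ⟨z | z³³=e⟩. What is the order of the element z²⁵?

Compute successive powers until reaching e:
  (z²⁵)¹ = z²⁵, (z²⁵)² = z¹⁷, (z²⁵)³ = z⁹, (z²⁵)⁴ = z, (z²⁵)⁵ = z²⁶, (z²⁵)⁶ = z¹⁸, (z²⁵)⁷ = z¹⁰, (z²⁵)⁸ = z², (z²⁵)⁹ = z²⁷, (z²⁵)¹⁰ = z¹⁹, (z²⁵)¹¹ = z¹¹, (z²⁵)¹² = z³, (z²⁵)¹³ = z²⁸, (z²⁵)¹⁴ = z²⁰, (z²⁵)¹⁵ = z¹², (z²⁵)¹⁶ = z⁴, (z²⁵)¹⁷ = z²⁹, (z²⁵)¹⁸ = z²¹, (z²⁵)¹⁹ = z¹³, (z²⁵)²⁰ = z⁵, (z²⁵)²¹ = z³⁰, (z²⁵)²² = z²², (z²⁵)²³ = z¹⁴, (z²⁵)²⁴ = z⁶, (z²⁵)²⁵ = z³¹, (z²⁵)²⁶ = z²³, (z²⁵)²⁷ = z¹⁵, (z²⁵)²⁸ = z⁷, (z²⁵)²⁹ = z³², (z²⁵)³⁰ = z²⁴, (z²⁵)³¹ = z¹⁶, (z²⁵)³² = z⁸, (z²⁵)³³ = e.
The smallest positive k with (z²⁵)ᵏ = e is 33.

Answer: 33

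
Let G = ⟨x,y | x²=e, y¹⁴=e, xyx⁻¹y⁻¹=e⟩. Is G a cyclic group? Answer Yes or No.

|G| = 28, but the maximum element order in G is 14 < 28. No single element generates all of G, so G is not cyclic.

Answer: No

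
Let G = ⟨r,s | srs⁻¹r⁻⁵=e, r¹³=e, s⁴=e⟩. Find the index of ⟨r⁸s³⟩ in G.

First find ord(r⁸s³) by computing successive powers:
  (r⁸s³)¹ = r⁸s³, (r⁸s³)² = r⁷s², (r⁸s³)³ = r¹²s, (r⁸s³)⁴ = e.
So |⟨r⁸s³⟩| = ord(r⁸s³) = 4. With |G| = 52, by Lagrange [G : ⟨r⁸s³⟩] = 52/4 = 13.

Answer: 13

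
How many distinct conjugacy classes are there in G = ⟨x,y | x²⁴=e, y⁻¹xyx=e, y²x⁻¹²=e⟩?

The conjugacy classes (representative and size) are:
  [e] (size 1), [x] (size 2), [x²] (size 2), [x³] (size 2), [x⁴] (size 2), [x⁵] (size 2), [x¹⁸] (size 2), [x⁷] (size 2), [x¹⁶] (size 2), [x¹⁵] (size 2), [x¹⁴] (size 2), [x¹³] (size 2), [x¹²] (size 1), [x⁶y] (size 12), [x⁵y⁻¹] (size 12).
Class equation: 1 + 2 + 2 + 2 + 2 + 2 + 2 + 2 + 2 + 2 + 2 + 2 + 1 + 12 + 12 = 48 = |G|. So G has 15 conjugacy classes.

Answer: 15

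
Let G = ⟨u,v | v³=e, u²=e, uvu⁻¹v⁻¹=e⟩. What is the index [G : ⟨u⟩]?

First find ord(u) by computing successive powers:
  u¹ = u, u² = e.
So |⟨u⟩| = ord(u) = 2. With |G| = 6, by Lagrange [G : ⟨u⟩] = 6/2 = 3.

Answer: 3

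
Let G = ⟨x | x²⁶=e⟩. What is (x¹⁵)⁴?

Compute successive powers of (x¹⁵), reducing at each step:
  (x¹⁵)²: (x¹⁵) · x¹⁵ = x⁴
  (x¹⁵)³: (x⁴) · x¹⁵ = x¹⁹
  (x¹⁵)⁴: (x¹⁹) · x¹⁵ = x⁸

Answer: x⁸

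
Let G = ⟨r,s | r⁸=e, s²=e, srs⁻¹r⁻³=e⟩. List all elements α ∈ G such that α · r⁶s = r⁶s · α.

⟨r⁶s⟩ ⊆ C_G(r⁶s) since powers of r⁶s commute with r⁶s; so |C_G(r⁶s)| ≥ |⟨r⁶s⟩| = 2.
By orbit–stabilizer, |C_G(r⁶s)| = |G| / |conj. class of r⁶s| = 16 / 4 = 4.
The 4 elements commuting with r⁶s are {e, r⁴, r²s, r⁶s}.

Answer: {e, r⁴, r²s, r⁶s}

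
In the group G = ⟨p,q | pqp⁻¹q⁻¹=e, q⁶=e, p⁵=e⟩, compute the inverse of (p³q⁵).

The order of (p³q⁵) is 30 (smallest k with (p³q⁵)ᵏ = e), so (p³q⁵)⁻¹ = (p³q⁵)²⁹ = p²q.
Check: (p³q⁵) · (p²q) → (p³q⁵) · p² = q⁵;   (q⁵) · q = e, giving e as required.

Answer: p²q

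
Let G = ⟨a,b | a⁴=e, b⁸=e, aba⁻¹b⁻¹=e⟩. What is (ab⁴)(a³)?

Compute (ab⁴) · (a³) by multiplying left to right and reducing via the relations at each step:
  (ab⁴) · a³ = b⁴

Answer: b⁴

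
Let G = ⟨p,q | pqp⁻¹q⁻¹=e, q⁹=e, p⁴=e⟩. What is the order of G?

Enumerate words in the generators, reducing via the relations: the distinct elements are
  {e, p, q, pq, p², p³, q², q³, q⁴, q⁵, q⁶, q⁷, q⁸, pq², pq³, pq⁴, pq⁵, pq⁶, pq⁷, pq⁸, p²q, p³q, p²q², p²q³, p²q⁴, p²q⁵, p²q⁶, p²q⁷, p²q⁸, p³q², p³q³, p³q⁴, p³q⁵, p³q⁶, p³q⁷, p³q⁸}.
No further products give new elements, so |G| = 36.

Answer: 36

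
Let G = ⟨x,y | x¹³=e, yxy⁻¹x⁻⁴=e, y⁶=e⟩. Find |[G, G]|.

G' = [G, G] is generated by all commutators. The generator-pair commutators are: [x, y] = x¹⁰.
The subgroup they normally generate is {e, x, x², x³, x⁴, x⁵, x⁶, x⁷, x⁸, x⁹, x¹⁰, x¹¹, x¹²}, of order 13.
Check: |G/G'| = 78/13 = 6 is the order of the abelianisation.

Answer: 13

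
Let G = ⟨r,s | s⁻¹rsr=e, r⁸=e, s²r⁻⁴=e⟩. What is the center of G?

An element z ∈ Z(G) iff z commutes with every generator.
For example r⁴ is central: (r⁴)·r = r⁵ = r·(r⁴); (r⁴)·s = s⁻¹ = s·(r⁴).
Whereas r ∉ Z(G) since r·s = rs ≠ r³s⁻¹ = s·r.
Checking each of the 16 elements this way gives Z(G) = {e, r⁴}, of order 2.

Answer: {e, r⁴}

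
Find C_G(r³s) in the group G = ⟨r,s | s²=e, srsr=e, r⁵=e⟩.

⟨r³s⟩ ⊆ C_G(r³s) since powers of r³s commute with r³s; so |C_G(r³s)| ≥ |⟨r³s⟩| = 2.
By orbit–stabilizer, |C_G(r³s)| = |G| / |conj. class of r³s| = 10 / 5 = 2.
The 2 elements commuting with r³s are {e, r³s}.

Answer: {e, r³s}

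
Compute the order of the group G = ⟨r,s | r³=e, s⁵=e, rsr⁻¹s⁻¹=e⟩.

Enumerate words in the generators, reducing via the relations: the distinct elements are
  {e, r, s, rs, r², s², s³, s⁴, rs², rs³, rs⁴, r²s, r²s², r²s³, r²s⁴}.
No further products give new elements, so |G| = 15.

Answer: 15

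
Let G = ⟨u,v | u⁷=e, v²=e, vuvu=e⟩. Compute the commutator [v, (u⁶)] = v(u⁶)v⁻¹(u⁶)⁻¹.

[v, (u⁶)] = v·(u⁶)·v⁻¹·(u⁶)⁻¹.
  v · (u⁶) = uv
  (uv) · v = u
  u · u = u²

Answer: u²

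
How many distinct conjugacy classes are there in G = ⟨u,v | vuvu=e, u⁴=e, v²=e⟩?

The conjugacy classes (representative and size) are:
  [e] (size 1), [u] (size 2), [u²] (size 1), [u²v] (size 2), [u³v] (size 2).
Class equation: 1 + 2 + 1 + 2 + 2 = 8 = |G|. So G has 5 conjugacy classes.

Answer: 5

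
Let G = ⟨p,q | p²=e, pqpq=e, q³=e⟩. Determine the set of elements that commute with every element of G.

An element z ∈ Z(G) iff z commutes with every generator.
For example e is central: e·p = p = p·e; e·q = q = q·e.
Whereas p ∉ Z(G) since p·q = pq ≠ pq² = q·p.
Checking each of the 6 elements this way gives Z(G) = {e}, of order 1.

Answer: {e}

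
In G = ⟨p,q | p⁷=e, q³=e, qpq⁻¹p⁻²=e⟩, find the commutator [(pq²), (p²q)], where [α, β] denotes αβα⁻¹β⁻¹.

[(pq²), (p²q)] = (pq²)·(p²q)·(pq²)⁻¹·(p²q)⁻¹.
  (pq²) · (p²q) = p²
  (p²) · (p⁵q) = q
  q · (p⁶q²) = p⁵

Answer: p⁵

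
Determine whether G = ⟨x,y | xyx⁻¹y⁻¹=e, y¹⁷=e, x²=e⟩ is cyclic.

|G| = 34. The element xy has order 34 (its powers give 34 distinct elements), so ⟨xy⟩ = G and G is cyclic.

Answer: Yes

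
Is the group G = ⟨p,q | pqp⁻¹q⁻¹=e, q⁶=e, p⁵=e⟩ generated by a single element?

|G| = 30. The element pq has order 30 (its powers give 30 distinct elements), so ⟨pq⟩ = G and G is cyclic.

Answer: Yes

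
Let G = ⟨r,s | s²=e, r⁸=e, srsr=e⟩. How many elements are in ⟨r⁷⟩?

|⟨r⁷⟩| equals the order of r⁷. Compute successive powers until reaching e:
  (r⁷)¹ = r⁷, (r⁷)² = r⁶, (r⁷)³ = r⁵, (r⁷)⁴ = r⁴, (r⁷)⁵ = r³, (r⁷)⁶ = r², (r⁷)⁷ = r, (r⁷)⁸ = e.
The smallest positive k with (r⁷)ᵏ = e is 8, so |⟨r⁷⟩| = 8.

Answer: 8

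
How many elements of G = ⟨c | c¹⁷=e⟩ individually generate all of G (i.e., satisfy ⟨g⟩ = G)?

G is cyclic of order 17. An element generates G iff its order is 17, and a cyclic group of order 17 has exactly φ(17) = 16 such elements.

Answer: 16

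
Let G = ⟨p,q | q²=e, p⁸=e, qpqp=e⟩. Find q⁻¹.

The order of q is 2 (smallest k with qᵏ = e), so q⁻¹ = q¹ = q.
Check: q · q → q · q = e, giving e as required.

Answer: q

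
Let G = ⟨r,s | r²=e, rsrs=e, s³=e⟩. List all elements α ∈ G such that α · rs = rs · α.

⟨rs⟩ ⊆ C_G(rs) since powers of rs commute with rs; so |C_G(rs)| ≥ |⟨rs⟩| = 2.
By orbit–stabilizer, |C_G(rs)| = |G| / |conj. class of rs| = 6 / 3 = 2.
The 2 elements commuting with rs are {e, rs}.

Answer: {e, rs}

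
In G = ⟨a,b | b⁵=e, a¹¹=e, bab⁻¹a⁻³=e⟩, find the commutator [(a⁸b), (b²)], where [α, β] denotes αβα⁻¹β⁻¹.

[(a⁸b), (b²)] = (a⁸b)·(b²)·(a⁸b)⁻¹·(b²)⁻¹.
  (a⁸b) · (b²) = a⁸b³
  (a⁸b³) · (ab⁴) = a²b²
  (a²b²) · (b³) = a²

Answer: a²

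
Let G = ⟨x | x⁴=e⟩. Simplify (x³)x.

Compute (x³) · x by multiplying left to right and reducing via the relations at each step:
  (x³) · x = e

Answer: e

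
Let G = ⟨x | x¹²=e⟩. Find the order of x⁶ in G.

Compute successive powers until reaching e:
  (x⁶)¹ = x⁶, (x⁶)² = e.
The smallest positive k with (x⁶)ᵏ = e is 2.

Answer: 2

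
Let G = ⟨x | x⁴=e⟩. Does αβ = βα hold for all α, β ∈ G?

G has a single generator, so G is cyclic and hence abelian.

Answer: Yes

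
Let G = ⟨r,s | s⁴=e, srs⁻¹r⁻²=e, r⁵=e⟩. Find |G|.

Enumerate words in the generators, reducing via the relations: the distinct elements are
  {e, r, s, rs, r², r³, r⁴, s², s³, rs², rs³, r²s, r³s, r⁴s, r²s², r²s³, r³s², r³s³, r⁴s², r⁴s³}.
No further products give new elements, so |G| = 20.

Answer: 20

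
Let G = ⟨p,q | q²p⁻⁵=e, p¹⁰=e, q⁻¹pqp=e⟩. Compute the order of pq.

Compute successive powers until reaching e:
  (pq)¹ = pq, (pq)² = p⁵, (pq)³ = pq⁻¹, (pq)⁴ = e.
The smallest positive k with (pq)ᵏ = e is 4.

Answer: 4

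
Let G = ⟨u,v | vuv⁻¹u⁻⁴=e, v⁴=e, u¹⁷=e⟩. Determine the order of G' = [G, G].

G' = [G, G] is generated by all commutators. The generator-pair commutators are: [u, v] = u¹⁴.
The subgroup they normally generate is {e, u, u², u³, u⁴, u⁵, u⁶, u⁷, u⁸, u⁹, u¹⁰, u¹¹, u¹², u¹³, u¹⁴, u¹⁵, u¹⁶}, of order 17.
Check: |G/G'| = 68/17 = 4 is the order of the abelianisation.

Answer: 17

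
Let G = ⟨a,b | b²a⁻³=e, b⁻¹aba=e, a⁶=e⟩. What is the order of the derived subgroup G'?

G' = [G, G] is generated by all commutators. The generator-pair commutators are: [a, b] = a².
The subgroup they normally generate is {e, a², a⁴}, of order 3.
Check: |G/G'| = 12/3 = 4 is the order of the abelianisation.

Answer: 3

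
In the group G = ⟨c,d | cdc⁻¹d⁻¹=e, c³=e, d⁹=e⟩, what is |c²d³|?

Compute successive powers until reaching e:
  (c²d³)¹ = c²d³, (c²d³)² = cd⁶, (c²d³)³ = e.
The smallest positive k with (c²d³)ᵏ = e is 3.

Answer: 3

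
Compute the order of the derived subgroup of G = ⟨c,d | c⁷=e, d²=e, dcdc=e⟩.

G' = [G, G] is generated by all commutators. The generator-pair commutators are: [c, d] = c².
The subgroup they normally generate is {e, c, c², c³, c⁴, c⁵, c⁶}, of order 7.
Check: |G/G'| = 14/7 = 2 is the order of the abelianisation.

Answer: 7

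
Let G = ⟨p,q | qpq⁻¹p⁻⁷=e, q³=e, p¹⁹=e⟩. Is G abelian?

p·q = pq but q·p = p⁷q, so p·q ≠ q·p and G is not abelian.

Answer: No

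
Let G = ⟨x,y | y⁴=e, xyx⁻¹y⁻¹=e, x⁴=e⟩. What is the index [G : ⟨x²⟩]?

First find ord(x²) by computing successive powers:
  (x²)¹ = x², (x²)² = e.
So |⟨x²⟩| = ord(x²) = 2. With |G| = 16, by Lagrange [G : ⟨x²⟩] = 16/2 = 8.

Answer: 8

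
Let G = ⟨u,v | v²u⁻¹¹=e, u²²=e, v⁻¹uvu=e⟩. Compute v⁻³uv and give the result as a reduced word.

Multiply left to right, reducing at each step:
  v · u = u¹⁰v⁻¹
  (u¹⁰v⁻¹) · v = u¹⁰

Answer: u¹⁰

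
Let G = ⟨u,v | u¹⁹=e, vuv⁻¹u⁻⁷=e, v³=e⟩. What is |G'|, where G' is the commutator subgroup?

G' = [G, G] is generated by all commutators. The generator-pair commutators are: [u, v] = u¹³.
The subgroup they normally generate is {e, u, u², u³, u⁴, u⁵, u⁶, u⁷, u⁸, u⁹, u¹⁰, u¹¹, u¹², u¹³, u¹⁴, u¹⁵, u¹⁶, u¹⁷, u¹⁸}, of order 19.
Check: |G/G'| = 57/19 = 3 is the order of the abelianisation.

Answer: 19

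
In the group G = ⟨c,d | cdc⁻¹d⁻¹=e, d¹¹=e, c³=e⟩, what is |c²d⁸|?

Compute successive powers until reaching e:
  (c²d⁸)¹ = c²d⁸, (c²d⁸)² = cd⁵, (c²d⁸)³ = d², (c²d⁸)⁴ = c²d¹⁰, (c²d⁸)⁵ = cd⁷, (c²d⁸)⁶ = d⁴, (c²d⁸)⁷ = c²d, (c²d⁸)⁸ = cd⁹, (c²d⁸)⁹ = d⁶, (c²d⁸)¹⁰ = c²d³, (c²d⁸)¹¹ = c, (c²d⁸)¹² = d⁸, (c²d⁸)¹³ = c²d⁵, (c²d⁸)¹⁴ = cd², (c²d⁸)¹⁵ = d¹⁰, (c²d⁸)¹⁶ = c²d⁷, (c²d⁸)¹⁷ = cd⁴, (c²d⁸)¹⁸ = d, (c²d⁸)¹⁹ = c²d⁹, (c²d⁸)²⁰ = cd⁶, (c²d⁸)²¹ = d³, (c²d⁸)²² = c², (c²d⁸)²³ = cd⁸, (c²d⁸)²⁴ = d⁵, (c²d⁸)²⁵ = c²d², (c²d⁸)²⁶ = cd¹⁰, (c²d⁸)²⁷ = d⁷, (c²d⁸)²⁸ = c²d⁴, (c²d⁸)²⁹ = cd, (c²d⁸)³⁰ = d⁹, (c²d⁸)³¹ = c²d⁶, (c²d⁸)³² = cd³, (c²d⁸)³³ = e.
The smallest positive k with (c²d⁸)ᵏ = e is 33.

Answer: 33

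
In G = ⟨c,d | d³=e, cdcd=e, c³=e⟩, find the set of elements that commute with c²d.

⟨c²d⟩ ⊆ C_G(c²d) since powers of c²d commute with c²d; so |C_G(c²d)| ≥ |⟨c²d⟩| = 3.
By orbit–stabilizer, |C_G(c²d)| = |G| / |conj. class of c²d| = 12 / 4 = 3.
The 3 elements commuting with c²d are {e, c²d, d²c}.

Answer: {e, c²d, d²c}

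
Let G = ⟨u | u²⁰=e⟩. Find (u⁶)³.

Compute successive powers of (u⁶), reducing at each step:
  (u⁶)²: (u⁶) · u⁶ = u¹²
  (u⁶)³: (u¹²) · u⁶ = u¹⁸

Answer: u¹⁸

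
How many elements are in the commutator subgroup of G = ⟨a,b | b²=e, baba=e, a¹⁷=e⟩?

G' = [G, G] is generated by all commutators. The generator-pair commutators are: [a, b] = a².
The subgroup they normally generate is {e, a, a², a³, a⁴, a⁵, a⁶, a⁷, a⁸, a⁹, a¹⁰, a¹¹, a¹², a¹³, a¹⁴, a¹⁵, a¹⁶}, of order 17.
Check: |G/G'| = 34/17 = 2 is the order of the abelianisation.

Answer: 17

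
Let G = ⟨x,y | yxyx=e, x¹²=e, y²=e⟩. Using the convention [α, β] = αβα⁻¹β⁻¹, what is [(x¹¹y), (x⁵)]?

[(x¹¹y), (x⁵)] = (x¹¹y)·(x⁵)·(x¹¹y)⁻¹·(x⁵)⁻¹.
  (x¹¹y) · (x⁵) = x⁶y
  (x⁶y) · (x¹¹y) = x⁷
  (x⁷) · (x⁷) = x²

Answer: x²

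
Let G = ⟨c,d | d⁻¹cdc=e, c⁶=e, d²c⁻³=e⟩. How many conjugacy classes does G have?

The conjugacy classes (representative and size) are:
  [e] (size 1), [c] (size 2), [c²] (size 2), [c³] (size 1), [cd⁻¹] (size 3), [c²d⁻¹] (size 3).
Class equation: 1 + 2 + 2 + 1 + 3 + 3 = 12 = |G|. So G has 6 conjugacy classes.

Answer: 6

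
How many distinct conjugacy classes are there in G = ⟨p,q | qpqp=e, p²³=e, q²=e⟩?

The conjugacy classes (representative and size) are:
  [e] (size 1), [p] (size 2), [p²¹] (size 2), [p²⁰] (size 2), [p⁴] (size 2), [p¹⁸] (size 2), [p⁶] (size 2), [p¹⁶] (size 2), [p⁸] (size 2), [p⁹] (size 2), [p¹⁰] (size 2), [p¹²] (size 2), [p¹⁸q] (size 23).
Class equation: 1 + 2 + 2 + 2 + 2 + 2 + 2 + 2 + 2 + 2 + 2 + 2 + 23 = 46 = |G|. So G has 13 conjugacy classes.

Answer: 13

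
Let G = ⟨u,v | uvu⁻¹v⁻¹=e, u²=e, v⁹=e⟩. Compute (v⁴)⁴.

Compute successive powers of (v⁴), reducing at each step:
  (v⁴)²: (v⁴) · v⁴ = v⁸
  (v⁴)³: (v⁸) · v⁴ = v³
  (v⁴)⁴: (v³) · v⁴ = v⁷

Answer: v⁷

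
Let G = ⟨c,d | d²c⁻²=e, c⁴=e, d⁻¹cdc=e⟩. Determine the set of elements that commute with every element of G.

An element z ∈ Z(G) iff z commutes with every generator.
For example c² is central: (c²)·c = c³ = c·(c²); (c²)·d = d⁻¹ = d·(c²).
Whereas c ∉ Z(G) since c·d = cd ≠ cd⁻¹ = d·c.
Checking each of the 8 elements this way gives Z(G) = {e, c²}, of order 2.

Answer: {e, c²}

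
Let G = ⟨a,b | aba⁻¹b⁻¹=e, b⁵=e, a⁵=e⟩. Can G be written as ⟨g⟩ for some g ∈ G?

|G| = 25, but the maximum element order in G is 5 < 25. No single element generates all of G, so G is not cyclic.

Answer: No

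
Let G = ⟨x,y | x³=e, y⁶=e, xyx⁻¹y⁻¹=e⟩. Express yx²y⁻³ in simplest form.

Multiply left to right, reducing at each step:
  y · x² = x²y
  (x²y) · y⁻³ = x²y⁴

Answer: x²y⁴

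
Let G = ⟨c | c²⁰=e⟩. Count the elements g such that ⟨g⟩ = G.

G is cyclic of order 20. An element generates G iff its order is 20, and a cyclic group of order 20 has exactly φ(20) = 8 such elements.

Answer: 8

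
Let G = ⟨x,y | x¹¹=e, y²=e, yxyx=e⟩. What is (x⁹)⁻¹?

The order of (x⁹) is 11 (smallest k with (x⁹)ᵏ = e), so (x⁹)⁻¹ = (x⁹)¹⁰ = x².
Check: (x⁹) · (x²) → (x⁹) · x² = e, giving e as required.

Answer: x²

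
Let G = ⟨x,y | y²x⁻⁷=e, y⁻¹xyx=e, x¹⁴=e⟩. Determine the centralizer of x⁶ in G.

⟨x⁶⟩ ⊆ C_G(x⁶) since powers of x⁶ commute with x⁶; so |C_G(x⁶)| ≥ |⟨x⁶⟩| = 7.
By orbit–stabilizer, |C_G(x⁶)| = |G| / |conj. class of x⁶| = 28 / 2 = 14.
The 14 elements commuting with x⁶ are {e, x, x², x³, x⁴, x⁵, x⁶, x⁷, x⁸, x⁹, x¹⁰, x¹¹, x¹², x¹³}.

Answer: {e, x, x², x³, x⁴, x⁵, x⁶, x⁷, x⁸, x⁹, x¹⁰, x¹¹, x¹², x¹³}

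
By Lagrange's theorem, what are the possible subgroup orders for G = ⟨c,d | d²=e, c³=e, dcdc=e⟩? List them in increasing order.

|G| = 6 = 2 · 3. By Lagrange's theorem the order of any subgroup divides 6; the divisors of 6 are 1, 2, 3, 6.

Answer: 1, 2, 3, 6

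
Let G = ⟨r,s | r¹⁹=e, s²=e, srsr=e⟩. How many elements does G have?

Enumerate words in the generators, reducing via the relations: the distinct elements are
  {e, r, s, rs, r², r³, r⁴, r⁵, r⁶, r⁷, r⁸, r⁹, r²s, r³s, r¹², r¹³, r¹¹, r¹⁰, r¹⁴, r¹⁵, r¹⁶, r¹⁷, r¹⁸, r⁴s, r⁵s, r⁶s, r⁷s, r⁸s, r⁹s, r¹²s, r¹³s, r¹¹s, r¹⁰s, r¹⁴s, r¹⁵s, r¹⁶s, r¹⁷s, r¹⁸s}.
No further products give new elements, so |G| = 38.

Answer: 38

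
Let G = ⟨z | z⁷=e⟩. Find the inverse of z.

The order of z is 7 (smallest k with zᵏ = e), so z⁻¹ = z⁶ = z⁶.
Check: z · (z⁶) → z · z⁶ = e, giving e as required.

Answer: z⁶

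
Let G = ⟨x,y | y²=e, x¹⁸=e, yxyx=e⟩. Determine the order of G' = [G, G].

G' = [G, G] is generated by all commutators. The generator-pair commutators are: [x, y] = x².
The subgroup they normally generate is {e, x², x⁴, x⁶, x⁸, x¹⁰, x¹², x¹⁴, x¹⁶}, of order 9.
Check: |G/G'| = 36/9 = 4 is the order of the abelianisation.

Answer: 9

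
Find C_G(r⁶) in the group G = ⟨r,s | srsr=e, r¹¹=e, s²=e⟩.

⟨r⁶⟩ ⊆ C_G(r⁶) since powers of r⁶ commute with r⁶; so |C_G(r⁶)| ≥ |⟨r⁶⟩| = 11.
By orbit–stabilizer, |C_G(r⁶)| = |G| / |conj. class of r⁶| = 22 / 2 = 11.
The 11 elements commuting with r⁶ are {e, r, r², r³, r⁴, r⁵, r⁶, r⁷, r⁸, r⁹, r¹⁰}.

Answer: {e, r, r², r³, r⁴, r⁵, r⁶, r⁷, r⁸, r⁹, r¹⁰}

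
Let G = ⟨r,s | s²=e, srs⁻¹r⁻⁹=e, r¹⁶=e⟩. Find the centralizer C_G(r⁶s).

⟨r⁶s⟩ ⊆ C_G(r⁶s) since powers of r⁶s commute with r⁶s; so |C_G(r⁶s)| ≥ |⟨r⁶s⟩| = 8.
By orbit–stabilizer, |C_G(r⁶s)| = |G| / |conj. class of r⁶s| = 32 / 2 = 16.
The 16 elements commuting with r⁶s are {e, r², r⁴, r⁶, r⁸, r¹⁰, r¹², r¹⁴, s, r¹⁰s, r²s, r¹²s, r⁴s, r¹⁴s, r⁶s, r⁸s}.

Answer: {e, r², r⁴, r⁶, r⁸, r¹⁰, r¹², r¹⁴, s, r¹⁰s, r²s, r¹²s, r⁴s, r¹⁴s, r⁶s, r⁸s}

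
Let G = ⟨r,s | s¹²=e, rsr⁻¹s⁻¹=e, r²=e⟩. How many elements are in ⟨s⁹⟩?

|⟨s⁹⟩| equals the order of s⁹. Compute successive powers until reaching e:
  (s⁹)¹ = s⁹, (s⁹)² = s⁶, (s⁹)³ = s³, (s⁹)⁴ = e.
The smallest positive k with (s⁹)ᵏ = e is 4, so |⟨s⁹⟩| = 4.

Answer: 4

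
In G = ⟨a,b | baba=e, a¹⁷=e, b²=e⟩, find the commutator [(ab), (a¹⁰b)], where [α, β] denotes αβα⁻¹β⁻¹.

[(ab), (a¹⁰b)] = (ab)·(a¹⁰b)·(ab)⁻¹·(a¹⁰b)⁻¹.
  (ab) · (a¹⁰b) = a⁸
  (a⁸) · (ab) = a⁹b
  (a⁹b) · (a¹⁰b) = a¹⁶

Answer: a¹⁶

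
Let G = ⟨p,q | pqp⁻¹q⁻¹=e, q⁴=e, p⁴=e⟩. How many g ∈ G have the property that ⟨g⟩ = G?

⟨g⟩ = G would require ord(g) = |G| = 16, but the maximum element order in G is 4 < 16. So G is not cyclic and no single element generates it: the count is 0.

Answer: 0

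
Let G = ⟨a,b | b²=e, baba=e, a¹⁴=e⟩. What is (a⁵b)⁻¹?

The order of (a⁵b) is 2 (smallest k with (a⁵b)ᵏ = e), so (a⁵b)⁻¹ = (a⁵b)¹ = a⁵b.
Check: (a⁵b) · (a⁵b) → (a⁵b) · a⁵ = b;   b · b = e, giving e as required.

Answer: a⁵b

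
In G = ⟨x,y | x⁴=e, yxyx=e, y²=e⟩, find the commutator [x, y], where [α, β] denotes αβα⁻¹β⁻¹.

[x, y] = x·y·x⁻¹·y⁻¹.
  x · y = xy
  (xy) · (x³) = x²y
  (x²y) · y = x²

Answer: x²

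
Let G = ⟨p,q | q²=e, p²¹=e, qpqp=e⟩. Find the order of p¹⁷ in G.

Compute successive powers until reaching e:
  (p¹⁷)¹ = p¹⁷, (p¹⁷)² = p¹³, (p¹⁷)³ = p⁹, (p¹⁷)⁴ = p⁵, (p¹⁷)⁵ = p, (p¹⁷)⁶ = p¹⁸, (p¹⁷)⁷ = p¹⁴, (p¹⁷)⁸ = p¹⁰, (p¹⁷)⁹ = p⁶, (p¹⁷)¹⁰ = p², (p¹⁷)¹¹ = p¹⁹, (p¹⁷)¹² = p¹⁵, (p¹⁷)¹³ = p¹¹, (p¹⁷)¹⁴ = p⁷, (p¹⁷)¹⁵ = p³, (p¹⁷)¹⁶ = p²⁰, (p¹⁷)¹⁷ = p¹⁶, (p¹⁷)¹⁸ = p¹², (p¹⁷)¹⁹ = p⁸, (p¹⁷)²⁰ = p⁴, (p¹⁷)²¹ = e.
The smallest positive k with (p¹⁷)ᵏ = e is 21.

Answer: 21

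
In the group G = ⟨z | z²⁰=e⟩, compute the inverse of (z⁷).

The order of (z⁷) is 20 (smallest k with (z⁷)ᵏ = e), so (z⁷)⁻¹ = (z⁷)¹⁹ = z¹³.
Check: (z⁷) · (z¹³) → (z⁷) · z¹³ = e, giving e as required.

Answer: z¹³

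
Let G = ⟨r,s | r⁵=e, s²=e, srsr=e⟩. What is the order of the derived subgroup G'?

G' = [G, G] is generated by all commutators. The generator-pair commutators are: [r, s] = r².
The subgroup they normally generate is {e, r, r², r³, r⁴}, of order 5.
Check: |G/G'| = 10/5 = 2 is the order of the abelianisation.

Answer: 5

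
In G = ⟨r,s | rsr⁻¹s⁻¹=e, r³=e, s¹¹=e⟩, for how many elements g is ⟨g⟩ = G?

G is cyclic of order 33. An element generates G iff its order is 33, and a cyclic group of order 33 has exactly φ(33) = 20 such elements.

Answer: 20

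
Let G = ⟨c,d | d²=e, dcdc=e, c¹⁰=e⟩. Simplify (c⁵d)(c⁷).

Compute (c⁵d) · (c⁷) by multiplying left to right and reducing via the relations at each step:
  (c⁵d) · c⁷ = c⁸d

Answer: c⁸d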